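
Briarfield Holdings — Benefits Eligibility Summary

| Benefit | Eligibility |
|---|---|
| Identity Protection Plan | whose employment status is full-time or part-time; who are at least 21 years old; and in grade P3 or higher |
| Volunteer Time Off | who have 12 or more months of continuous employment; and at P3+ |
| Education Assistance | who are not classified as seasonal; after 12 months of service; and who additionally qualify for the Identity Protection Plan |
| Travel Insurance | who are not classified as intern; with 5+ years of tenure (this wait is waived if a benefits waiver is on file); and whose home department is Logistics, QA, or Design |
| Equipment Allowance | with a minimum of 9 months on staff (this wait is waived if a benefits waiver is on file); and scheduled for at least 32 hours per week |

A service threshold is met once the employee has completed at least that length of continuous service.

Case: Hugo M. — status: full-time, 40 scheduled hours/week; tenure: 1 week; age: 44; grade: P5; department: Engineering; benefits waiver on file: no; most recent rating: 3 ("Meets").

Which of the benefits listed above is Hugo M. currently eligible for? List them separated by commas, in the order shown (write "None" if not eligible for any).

Identity Protection Plan — status full-time ✓; age 44 ≥ 21 ✓; grade P5 ≥ P3 ✓ → eligible.
Volunteer Time Off — service 1 week < 12 months (≈360 days) ✗ → not eligible.
Education Assistance — status full-time ✓ (not excluded); service 1 week < 12 months (≈360 days) ✗ → not eligible.
Travel Insurance — status full-time ✓ (not excluded); no waiver, service 1 week < 5 years (≈1825 days) ✗ → not eligible.
Equipment Allowance — no waiver, service 1 week < 9 months (≈270 days) ✗ → not eligible.

Identity Protection Plan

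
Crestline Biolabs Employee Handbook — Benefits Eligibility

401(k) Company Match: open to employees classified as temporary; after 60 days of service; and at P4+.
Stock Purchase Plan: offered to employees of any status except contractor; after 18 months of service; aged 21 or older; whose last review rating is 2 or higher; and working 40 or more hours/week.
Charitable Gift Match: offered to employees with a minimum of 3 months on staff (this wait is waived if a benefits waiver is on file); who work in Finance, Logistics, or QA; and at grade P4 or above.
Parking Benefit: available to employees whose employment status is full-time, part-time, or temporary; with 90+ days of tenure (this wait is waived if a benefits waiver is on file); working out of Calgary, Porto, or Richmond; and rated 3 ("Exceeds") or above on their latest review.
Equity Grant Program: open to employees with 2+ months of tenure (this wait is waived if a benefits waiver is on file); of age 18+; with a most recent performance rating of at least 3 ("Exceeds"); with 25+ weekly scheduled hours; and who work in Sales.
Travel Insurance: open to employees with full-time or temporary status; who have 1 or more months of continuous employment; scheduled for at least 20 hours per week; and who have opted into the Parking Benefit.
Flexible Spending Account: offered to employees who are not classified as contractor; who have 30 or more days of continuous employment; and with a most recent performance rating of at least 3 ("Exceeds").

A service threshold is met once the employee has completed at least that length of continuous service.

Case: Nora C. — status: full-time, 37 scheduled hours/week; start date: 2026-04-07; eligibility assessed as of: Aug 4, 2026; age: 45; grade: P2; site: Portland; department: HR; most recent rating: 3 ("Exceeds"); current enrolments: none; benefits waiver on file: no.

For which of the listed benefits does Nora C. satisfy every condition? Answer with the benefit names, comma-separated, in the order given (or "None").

Service from 2026-04-07 to Aug 4, 2026: 119 days.
401(k) Company Match — status full-time ✗ (requires temporary) → not eligible.
Stock Purchase Plan — status full-time ✓ (not excluded); service 119 days < 18 months (≈540 days) ✗ → not eligible.
Charitable Gift Match — no waiver, service 119 days ≥ 3 months (≈90 days) ✓; dept HR ✗ → not eligible.
Parking Benefit — status full-time ✓; no waiver, service 119 days ≥ 90 days ✓; site Portland ✗ (not Calgary, Porto, or Richmond) → not eligible.
Equity Grant Program — no waiver, service 119 days ≥ 2 months (≈60 days) ✓; age 45 ≥ 18 ✓; rating 3 ≥ 3 ✓; 37 hrs/wk ≥ 25 ✓; dept HR ✗ → not eligible.
Travel Insurance — status full-time ✓; service 119 days ≥ 1 month (≈30 days) ✓; 37 hrs/wk ≥ 20 ✓; not enrolled in Parking Benefit ✗ → not eligible.
Flexible Spending Account — status full-time ✓ (not excluded); service 119 days ≥ 30 days ✓; rating 3 ≥ 3 ✓ → eligible.

Flexible Spending Account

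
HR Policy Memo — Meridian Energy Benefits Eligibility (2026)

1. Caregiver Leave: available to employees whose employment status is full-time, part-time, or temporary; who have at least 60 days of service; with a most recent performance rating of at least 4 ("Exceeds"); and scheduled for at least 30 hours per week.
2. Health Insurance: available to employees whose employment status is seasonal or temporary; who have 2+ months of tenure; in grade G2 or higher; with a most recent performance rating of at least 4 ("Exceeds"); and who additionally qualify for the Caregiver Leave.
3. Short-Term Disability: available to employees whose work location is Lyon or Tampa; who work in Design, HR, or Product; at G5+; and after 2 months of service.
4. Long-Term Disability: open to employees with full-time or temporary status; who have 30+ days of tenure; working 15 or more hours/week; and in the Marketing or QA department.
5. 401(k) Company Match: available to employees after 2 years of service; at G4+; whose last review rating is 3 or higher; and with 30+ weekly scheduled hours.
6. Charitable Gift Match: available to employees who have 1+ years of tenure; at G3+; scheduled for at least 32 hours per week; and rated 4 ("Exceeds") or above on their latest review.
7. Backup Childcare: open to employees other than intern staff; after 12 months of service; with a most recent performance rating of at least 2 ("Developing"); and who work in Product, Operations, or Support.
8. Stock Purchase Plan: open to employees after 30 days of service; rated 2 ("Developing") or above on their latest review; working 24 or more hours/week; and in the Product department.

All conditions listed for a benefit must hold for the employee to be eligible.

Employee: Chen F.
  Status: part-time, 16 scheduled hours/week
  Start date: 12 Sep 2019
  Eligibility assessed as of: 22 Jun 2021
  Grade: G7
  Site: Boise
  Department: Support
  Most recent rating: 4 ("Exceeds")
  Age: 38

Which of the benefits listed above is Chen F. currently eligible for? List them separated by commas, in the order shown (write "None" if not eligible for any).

Service from 12 Sep 2019 to 22 Jun 2021: 649 days.
Caregiver Leave — status part-time ✓; service 649 days ≥ 60 days ✓; rating 4 ≥ 4 ✓; 16 hrs/wk < 30 ✗ → not eligible.
Health Insurance — status part-time ✗ (requires seasonal or temporary) → not eligible.
Short-Term Disability — site Boise ✗ (not Lyon or Tampa) → not eligible.
Long-Term Disability — status part-time ✗ (requires full-time or temporary) → not eligible.
401(k) Company Match — service 649 days < 2 years (≈730 days) ✗ → not eligible.
Charitable Gift Match — service 649 days ≥ 1 year (≈365 days) ✓; grade G7 ≥ G3 ✓; 16 hrs/wk < 32 ✗ → not eligible.
Backup Childcare — status part-time ✓ (not excluded); service 649 days ≥ 12 months (≈360 days) ✓; rating 4 ≥ 2 ✓; dept Support ✓ → eligible.
Stock Purchase Plan — service 649 days ≥ 30 days ✓; rating 4 ≥ 2 ✓; 16 hrs/wk < 24 ✗ → not eligible.

Backup Childcare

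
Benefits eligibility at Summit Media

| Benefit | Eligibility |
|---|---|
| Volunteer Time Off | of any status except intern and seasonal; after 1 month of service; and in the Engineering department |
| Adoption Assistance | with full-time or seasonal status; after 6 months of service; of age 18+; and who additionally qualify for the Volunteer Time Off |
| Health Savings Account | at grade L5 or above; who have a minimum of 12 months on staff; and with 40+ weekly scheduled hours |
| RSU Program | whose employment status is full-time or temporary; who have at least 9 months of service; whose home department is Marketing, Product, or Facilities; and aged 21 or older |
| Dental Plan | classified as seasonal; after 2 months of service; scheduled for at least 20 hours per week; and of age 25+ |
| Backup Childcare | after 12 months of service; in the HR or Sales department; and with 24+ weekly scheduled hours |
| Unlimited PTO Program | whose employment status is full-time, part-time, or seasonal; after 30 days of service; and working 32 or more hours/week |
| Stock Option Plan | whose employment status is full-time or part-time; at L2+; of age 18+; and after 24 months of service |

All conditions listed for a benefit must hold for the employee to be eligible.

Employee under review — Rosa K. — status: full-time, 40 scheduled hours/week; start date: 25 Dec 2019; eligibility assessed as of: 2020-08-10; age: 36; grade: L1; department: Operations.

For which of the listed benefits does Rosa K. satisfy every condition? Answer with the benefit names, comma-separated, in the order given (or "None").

Service from 25 Dec 2019 to 2020-08-10: 229 days.
Volunteer Time Off — status full-time ✓ (not excluded); service 229 days ≥ 1 month (≈30 days) ✓; dept Operations ✗ → not eligible.
Adoption Assistance — status full-time ✓; service 229 days ≥ 6 months (≈180 days) ✓; age 36 ≥ 18 ✓; not eligible for Volunteer Time Off ✗ → not eligible.
Health Savings Account — grade L1 < L5 ✗ → not eligible.
RSU Program — status full-time ✓; service 229 days < 9 months (≈270 days) ✗ → not eligible.
Dental Plan — status full-time ✗ (requires seasonal) → not eligible.
Backup Childcare — service 229 days < 12 months (≈360 days) ✗ → not eligible.
Unlimited PTO Program — status full-time ✓; service 229 days ≥ 30 days ✓; 40 hrs/wk ≥ 32 ✓ → eligible.
Stock Option Plan — status full-time ✓; grade L1 < L2 ✗ → not eligible.

Unlimited PTO Program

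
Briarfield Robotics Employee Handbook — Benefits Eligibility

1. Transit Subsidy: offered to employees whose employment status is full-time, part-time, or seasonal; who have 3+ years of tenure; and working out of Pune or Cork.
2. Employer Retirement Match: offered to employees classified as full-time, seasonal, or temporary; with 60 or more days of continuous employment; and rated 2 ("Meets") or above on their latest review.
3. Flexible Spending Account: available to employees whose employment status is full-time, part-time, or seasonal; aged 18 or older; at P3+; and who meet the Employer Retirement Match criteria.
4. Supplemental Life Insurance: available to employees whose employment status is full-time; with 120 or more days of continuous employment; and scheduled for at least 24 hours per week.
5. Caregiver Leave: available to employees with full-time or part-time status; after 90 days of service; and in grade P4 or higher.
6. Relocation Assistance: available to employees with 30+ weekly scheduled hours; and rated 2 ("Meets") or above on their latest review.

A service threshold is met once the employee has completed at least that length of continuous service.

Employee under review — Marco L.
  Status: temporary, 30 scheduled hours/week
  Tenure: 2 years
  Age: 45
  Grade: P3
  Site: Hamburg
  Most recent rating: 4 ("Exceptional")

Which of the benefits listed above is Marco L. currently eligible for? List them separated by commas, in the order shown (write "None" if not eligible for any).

Employer Retirement Match, Relocation Assistance

Transit Subsidy — status temporary ✗ (requires full-time, part-time, or seasonal) → not eligible.
Employer Retirement Match — status temporary ✓; service 2 years ≥ 60 days ✓; rating 4 ≥ 2 ✓ → eligible.
Flexible Spending Account — status temporary ✗ (requires full-time, part-time, or seasonal) → not eligible.
Supplemental Life Insurance — status temporary ✗ (requires full-time) → not eligible.
Caregiver Leave — status temporary ✗ (requires full-time or part-time) → not eligible.
Relocation Assistance — 30 hrs/wk ≥ 30 ✓; rating 4 ≥ 2 ✓ → eligible.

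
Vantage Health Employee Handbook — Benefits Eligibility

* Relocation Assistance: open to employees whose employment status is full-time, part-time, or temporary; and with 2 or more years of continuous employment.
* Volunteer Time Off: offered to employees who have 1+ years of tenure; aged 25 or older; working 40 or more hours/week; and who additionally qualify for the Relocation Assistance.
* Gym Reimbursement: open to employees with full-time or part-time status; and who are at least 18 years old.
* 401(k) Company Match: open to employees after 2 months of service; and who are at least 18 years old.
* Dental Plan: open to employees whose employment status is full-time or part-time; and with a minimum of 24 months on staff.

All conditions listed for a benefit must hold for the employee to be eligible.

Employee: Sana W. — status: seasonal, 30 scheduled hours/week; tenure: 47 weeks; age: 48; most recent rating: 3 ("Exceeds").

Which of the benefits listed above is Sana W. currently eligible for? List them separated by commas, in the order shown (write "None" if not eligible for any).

Relocation Assistance — status seasonal ✗ (requires full-time, part-time, or temporary) → not eligible.
Volunteer Time Off — service 47 weeks < 1 year (≈365 days) ✗ → not eligible.
Gym Reimbursement — status seasonal ✗ (requires full-time or part-time) → not eligible.
401(k) Company Match — service 47 weeks ≥ 2 months (≈60 days) ✓; age 48 ≥ 18 ✓ → eligible.
Dental Plan — status seasonal ✗ (requires full-time or part-time) → not eligible.

401(k) Company Match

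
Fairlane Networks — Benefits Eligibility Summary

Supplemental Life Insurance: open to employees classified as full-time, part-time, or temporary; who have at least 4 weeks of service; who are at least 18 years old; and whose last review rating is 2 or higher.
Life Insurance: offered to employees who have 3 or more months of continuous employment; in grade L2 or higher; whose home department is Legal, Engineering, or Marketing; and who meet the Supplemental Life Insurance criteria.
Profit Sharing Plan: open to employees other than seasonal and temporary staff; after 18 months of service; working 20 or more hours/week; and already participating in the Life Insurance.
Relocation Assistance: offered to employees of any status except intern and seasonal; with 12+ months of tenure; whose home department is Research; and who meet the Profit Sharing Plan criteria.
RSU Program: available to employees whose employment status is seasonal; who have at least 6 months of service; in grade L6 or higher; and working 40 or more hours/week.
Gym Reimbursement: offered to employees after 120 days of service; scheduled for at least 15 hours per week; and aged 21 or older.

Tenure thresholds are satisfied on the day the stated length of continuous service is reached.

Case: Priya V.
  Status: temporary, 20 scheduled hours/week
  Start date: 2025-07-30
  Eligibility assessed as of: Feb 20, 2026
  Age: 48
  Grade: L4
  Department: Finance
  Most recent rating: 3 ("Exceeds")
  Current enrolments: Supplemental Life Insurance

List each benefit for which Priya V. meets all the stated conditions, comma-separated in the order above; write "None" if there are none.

Service from 2025-07-30 to Feb 20, 2026: 205 days.
Supplemental Life Insurance — status temporary ✓; service 205 days ≥ 4 weeks (≈28 days) ✓; age 48 ≥ 18 ✓; rating 3 ≥ 2 ✓ → eligible.
Life Insurance — service 205 days ≥ 3 months (≈90 days) ✓; grade L4 ≥ L2 ✓; dept Finance ✗ → not eligible.
Profit Sharing Plan — status temporary ✗ (excluded) → not eligible.
Relocation Assistance — status temporary ✓ (not excluded); service 205 days < 12 months (≈360 days) ✗ → not eligible.
RSU Program — status temporary ✗ (requires seasonal) → not eligible.
Gym Reimbursement — service 205 days ≥ 120 days ✓; 20 hrs/wk ≥ 15 ✓; age 48 ≥ 21 ✓ → eligible.

Supplemental Life Insurance, Gym Reimbursement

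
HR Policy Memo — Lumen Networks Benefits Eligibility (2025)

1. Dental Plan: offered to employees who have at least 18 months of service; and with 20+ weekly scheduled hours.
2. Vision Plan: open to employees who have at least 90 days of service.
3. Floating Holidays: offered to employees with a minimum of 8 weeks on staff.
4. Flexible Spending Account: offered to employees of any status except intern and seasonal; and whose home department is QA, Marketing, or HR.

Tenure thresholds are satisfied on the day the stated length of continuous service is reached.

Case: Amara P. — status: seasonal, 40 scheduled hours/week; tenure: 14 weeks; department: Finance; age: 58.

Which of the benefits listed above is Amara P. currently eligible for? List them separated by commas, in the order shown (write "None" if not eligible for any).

Vision Plan, Floating Holidays

Dental Plan — service 14 weeks < 18 months (≈540 days) ✗ → not eligible.
Vision Plan — service 14 weeks ≥ 90 days ✓ → eligible.
Floating Holidays — service 14 weeks ≥ 8 weeks ✓ → eligible.
Flexible Spending Account — status seasonal ✗ (excluded) → not eligible.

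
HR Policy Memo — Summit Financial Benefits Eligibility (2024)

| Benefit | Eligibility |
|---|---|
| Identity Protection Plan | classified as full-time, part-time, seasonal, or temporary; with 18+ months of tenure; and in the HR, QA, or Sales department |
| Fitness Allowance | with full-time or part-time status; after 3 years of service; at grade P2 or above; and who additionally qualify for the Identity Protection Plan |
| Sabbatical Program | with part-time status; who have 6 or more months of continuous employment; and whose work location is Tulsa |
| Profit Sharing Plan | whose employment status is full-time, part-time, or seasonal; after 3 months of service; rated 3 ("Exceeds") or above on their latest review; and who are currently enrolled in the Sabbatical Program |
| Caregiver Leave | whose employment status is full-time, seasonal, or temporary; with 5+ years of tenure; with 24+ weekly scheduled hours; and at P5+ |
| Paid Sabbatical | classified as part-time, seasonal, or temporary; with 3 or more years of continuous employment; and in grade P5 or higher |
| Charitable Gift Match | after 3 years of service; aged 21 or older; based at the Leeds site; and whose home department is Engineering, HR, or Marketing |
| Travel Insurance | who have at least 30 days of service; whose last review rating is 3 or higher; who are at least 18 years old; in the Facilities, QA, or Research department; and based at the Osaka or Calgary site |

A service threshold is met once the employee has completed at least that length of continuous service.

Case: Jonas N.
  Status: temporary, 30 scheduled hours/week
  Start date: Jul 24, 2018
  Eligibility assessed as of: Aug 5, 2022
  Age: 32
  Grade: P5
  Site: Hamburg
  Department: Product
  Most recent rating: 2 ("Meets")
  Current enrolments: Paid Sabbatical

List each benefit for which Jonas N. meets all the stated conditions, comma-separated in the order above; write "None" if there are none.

Paid Sabbatical

Service from Jul 24, 2018 to Aug 5, 2022: 1473 days.
Identity Protection Plan — status temporary ✓; service 1473 days ≥ 18 months (≈540 days) ✓; dept Product ✗ → not eligible.
Fitness Allowance — status temporary ✗ (requires full-time or part-time) → not eligible.
Sabbatical Program — status temporary ✗ (requires part-time) → not eligible.
Profit Sharing Plan — status temporary ✗ (requires full-time, part-time, or seasonal) → not eligible.
Caregiver Leave — status temporary ✓; service 1473 days < 5 years (≈1825 days) ✗ → not eligible.
Paid Sabbatical — status temporary ✓; service 1473 days ≥ 3 years (≈1095 days) ✓; grade P5 ≥ P5 ✓ → eligible.
Charitable Gift Match — service 1473 days ≥ 3 years (≈1095 days) ✓; age 32 ≥ 21 ✓; site Hamburg ✗ (not Leeds) → not eligible.
Travel Insurance — service 1473 days ≥ 30 days ✓; rating 2 < 3 ✗ → not eligible.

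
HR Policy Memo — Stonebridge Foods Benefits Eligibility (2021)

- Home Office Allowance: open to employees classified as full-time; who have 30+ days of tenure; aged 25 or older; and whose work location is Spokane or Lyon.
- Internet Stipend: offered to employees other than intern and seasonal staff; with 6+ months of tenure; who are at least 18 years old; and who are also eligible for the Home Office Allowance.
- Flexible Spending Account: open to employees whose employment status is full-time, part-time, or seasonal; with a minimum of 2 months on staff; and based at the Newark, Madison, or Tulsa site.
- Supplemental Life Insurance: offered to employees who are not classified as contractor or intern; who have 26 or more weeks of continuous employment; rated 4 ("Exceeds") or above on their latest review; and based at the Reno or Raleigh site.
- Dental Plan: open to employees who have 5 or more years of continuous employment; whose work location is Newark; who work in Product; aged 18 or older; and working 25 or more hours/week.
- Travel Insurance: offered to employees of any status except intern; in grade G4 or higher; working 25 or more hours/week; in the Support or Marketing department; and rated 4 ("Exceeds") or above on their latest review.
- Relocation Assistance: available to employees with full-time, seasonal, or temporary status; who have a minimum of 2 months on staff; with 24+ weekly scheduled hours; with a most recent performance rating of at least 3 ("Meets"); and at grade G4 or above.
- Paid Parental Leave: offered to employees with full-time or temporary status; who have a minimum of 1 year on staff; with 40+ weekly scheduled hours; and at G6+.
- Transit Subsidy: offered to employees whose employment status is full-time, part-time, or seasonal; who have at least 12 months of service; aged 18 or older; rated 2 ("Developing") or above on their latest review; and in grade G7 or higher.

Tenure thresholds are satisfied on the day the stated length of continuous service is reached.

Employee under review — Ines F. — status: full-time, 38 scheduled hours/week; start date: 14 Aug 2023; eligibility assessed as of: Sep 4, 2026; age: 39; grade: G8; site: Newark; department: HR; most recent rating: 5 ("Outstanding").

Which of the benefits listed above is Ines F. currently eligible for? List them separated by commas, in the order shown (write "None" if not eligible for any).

Flexible Spending Account, Relocation Assistance, Transit Subsidy

Service from 14 Aug 2023 to Sep 4, 2026: 1117 days.
Home Office Allowance — status full-time ✓; service 1117 days ≥ 30 days ✓; age 39 ≥ 25 ✓; site Newark ✗ (not Spokane or Lyon) → not eligible.
Internet Stipend — status full-time ✓ (not excluded); service 1117 days ≥ 6 months (≈180 days) ✓; age 39 ≥ 18 ✓; not eligible for Home Office Allowance ✗ → not eligible.
Flexible Spending Account — status full-time ✓; service 1117 days ≥ 2 months (≈60 days) ✓; site Newark ✓ → eligible.
Supplemental Life Insurance — status full-time ✓ (not excluded); service 1117 days ≥ 26 weeks (≈182 days) ✓; rating 5 ≥ 4 ✓; site Newark ✗ (not Reno or Raleigh) → not eligible.
Dental Plan — service 1117 days < 5 years (≈1825 days) ✗ → not eligible.
Travel Insurance — status full-time ✓ (not excluded); grade G8 ≥ G4 ✓; 38 hrs/wk ≥ 25 ✓; dept HR ✗ → not eligible.
Relocation Assistance — status full-time ✓; service 1117 days ≥ 2 months (≈60 days) ✓; 38 hrs/wk ≥ 24 ✓; rating 5 ≥ 3 ✓; grade G8 ≥ G4 ✓ → eligible.
Paid Parental Leave — status full-time ✓; service 1117 days ≥ 1 year (≈365 days) ✓; 38 hrs/wk < 40 ✗ → not eligible.
Transit Subsidy — status full-time ✓; service 1117 days ≥ 12 months (≈360 days) ✓; age 39 ≥ 18 ✓; rating 5 ≥ 2 ✓; grade G8 ≥ G7 ✓ → eligible.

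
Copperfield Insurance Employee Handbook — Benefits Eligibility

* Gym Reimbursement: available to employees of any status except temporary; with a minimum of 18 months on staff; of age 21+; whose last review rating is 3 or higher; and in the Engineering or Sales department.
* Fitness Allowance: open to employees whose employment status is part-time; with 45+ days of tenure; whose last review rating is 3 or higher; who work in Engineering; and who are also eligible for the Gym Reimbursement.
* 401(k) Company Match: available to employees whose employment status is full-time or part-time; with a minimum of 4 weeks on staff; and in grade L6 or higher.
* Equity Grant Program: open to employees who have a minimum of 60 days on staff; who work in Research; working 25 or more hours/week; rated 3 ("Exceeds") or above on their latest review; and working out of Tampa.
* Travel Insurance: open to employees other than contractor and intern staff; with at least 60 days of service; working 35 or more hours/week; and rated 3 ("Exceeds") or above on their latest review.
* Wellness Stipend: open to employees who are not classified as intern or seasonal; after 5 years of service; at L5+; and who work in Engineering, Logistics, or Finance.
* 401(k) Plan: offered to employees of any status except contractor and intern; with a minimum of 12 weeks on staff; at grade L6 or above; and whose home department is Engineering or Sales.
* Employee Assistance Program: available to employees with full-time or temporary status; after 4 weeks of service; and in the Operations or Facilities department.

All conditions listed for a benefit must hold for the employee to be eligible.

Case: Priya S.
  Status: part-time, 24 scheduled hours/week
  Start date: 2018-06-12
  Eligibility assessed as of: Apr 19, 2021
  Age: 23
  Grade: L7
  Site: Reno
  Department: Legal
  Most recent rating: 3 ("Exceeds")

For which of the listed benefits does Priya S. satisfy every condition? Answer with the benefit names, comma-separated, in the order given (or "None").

Service from 2018-06-12 to Apr 19, 2021: 1042 days.
Gym Reimbursement — status part-time ✓ (not excluded); service 1042 days ≥ 18 months (≈540 days) ✓; age 23 ≥ 21 ✓; rating 3 ≥ 3 ✓; dept Legal ✗ → not eligible.
Fitness Allowance — status part-time ✓; service 1042 days ≥ 45 days ✓; rating 3 ≥ 3 ✓; dept Legal ✗ → not eligible.
401(k) Company Match — status part-time ✓; service 1042 days ≥ 4 weeks (≈28 days) ✓; grade L7 ≥ L6 ✓ → eligible.
Equity Grant Program — service 1042 days ≥ 60 days ✓; dept Legal ✗ → not eligible.
Travel Insurance — status part-time ✓ (not excluded); service 1042 days ≥ 60 days ✓; 24 hrs/wk < 35 ✗ → not eligible.
Wellness Stipend — status part-time ✓ (not excluded); service 1042 days < 5 years (≈1825 days) ✗ → not eligible.
401(k) Plan — status part-time ✓ (not excluded); service 1042 days ≥ 12 weeks (≈84 days) ✓; grade L7 ≥ L6 ✓; dept Legal ✗ → not eligible.
Employee Assistance Program — status part-time ✗ (requires full-time or temporary) → not eligible.

401(k) Company Match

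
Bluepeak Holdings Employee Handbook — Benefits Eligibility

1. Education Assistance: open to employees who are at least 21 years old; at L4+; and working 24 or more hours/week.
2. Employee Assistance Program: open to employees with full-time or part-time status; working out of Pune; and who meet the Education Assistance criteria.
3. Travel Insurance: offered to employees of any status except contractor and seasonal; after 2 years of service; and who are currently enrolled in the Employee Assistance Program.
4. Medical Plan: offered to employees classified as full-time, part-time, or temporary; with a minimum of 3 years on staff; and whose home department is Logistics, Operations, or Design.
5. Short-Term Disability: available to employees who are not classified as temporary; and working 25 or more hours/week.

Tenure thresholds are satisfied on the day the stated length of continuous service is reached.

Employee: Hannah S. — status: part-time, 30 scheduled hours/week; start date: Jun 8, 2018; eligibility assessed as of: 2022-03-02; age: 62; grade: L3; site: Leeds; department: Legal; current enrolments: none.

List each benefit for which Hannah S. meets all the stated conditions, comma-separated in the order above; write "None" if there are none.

Short-Term Disability

Service from Jun 8, 2018 to 2022-03-02: 1363 days.
Education Assistance — age 62 ≥ 21 ✓; grade L3 < L4 ✗ → not eligible.
Employee Assistance Program — status part-time ✓; site Leeds ✗ (not Pune) → not eligible.
Travel Insurance — status part-time ✓ (not excluded); service 1363 days ≥ 2 years (≈730 days) ✓; not enrolled in Employee Assistance Program ✗ → not eligible.
Medical Plan — status part-time ✓; service 1363 days ≥ 3 years (≈1095 days) ✓; dept Legal ✗ → not eligible.
Short-Term Disability — status part-time ✓ (not excluded); 30 hrs/wk ≥ 25 ✓ → eligible.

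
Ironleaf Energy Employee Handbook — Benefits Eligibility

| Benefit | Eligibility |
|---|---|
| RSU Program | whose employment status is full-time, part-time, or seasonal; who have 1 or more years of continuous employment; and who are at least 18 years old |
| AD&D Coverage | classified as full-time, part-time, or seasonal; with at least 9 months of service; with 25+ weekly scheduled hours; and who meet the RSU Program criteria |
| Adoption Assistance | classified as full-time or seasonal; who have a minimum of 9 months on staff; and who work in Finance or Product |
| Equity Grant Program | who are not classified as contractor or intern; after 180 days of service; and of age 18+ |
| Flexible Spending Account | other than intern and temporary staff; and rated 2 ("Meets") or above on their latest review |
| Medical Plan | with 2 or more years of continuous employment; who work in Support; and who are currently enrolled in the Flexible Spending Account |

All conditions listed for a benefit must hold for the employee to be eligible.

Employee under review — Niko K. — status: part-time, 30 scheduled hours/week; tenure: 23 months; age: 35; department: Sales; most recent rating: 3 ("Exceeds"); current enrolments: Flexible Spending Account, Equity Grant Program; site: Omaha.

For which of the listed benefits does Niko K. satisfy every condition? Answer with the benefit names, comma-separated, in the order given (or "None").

RSU Program, AD&D Coverage, Equity Grant Program, Flexible Spending Account

RSU Program — status part-time ✓; service 23 months ≥ 1 year (≈365 days) ✓; age 35 ≥ 18 ✓ → eligible.
AD&D Coverage — status part-time ✓; service 23 months ≥ 9 months ✓; 30 hrs/wk ≥ 25 ✓; eligible for RSU Program ✓ → eligible.
Adoption Assistance — status part-time ✗ (requires full-time or seasonal) → not eligible.
Equity Grant Program — status part-time ✓ (not excluded); service 23 months ≥ 180 days ✓; age 35 ≥ 18 ✓ → eligible.
Flexible Spending Account — status part-time ✓ (not excluded); rating 3 ≥ 2 ✓ → eligible.
Medical Plan — service 23 months < 2 years (≈730 days) ✗ → not eligible.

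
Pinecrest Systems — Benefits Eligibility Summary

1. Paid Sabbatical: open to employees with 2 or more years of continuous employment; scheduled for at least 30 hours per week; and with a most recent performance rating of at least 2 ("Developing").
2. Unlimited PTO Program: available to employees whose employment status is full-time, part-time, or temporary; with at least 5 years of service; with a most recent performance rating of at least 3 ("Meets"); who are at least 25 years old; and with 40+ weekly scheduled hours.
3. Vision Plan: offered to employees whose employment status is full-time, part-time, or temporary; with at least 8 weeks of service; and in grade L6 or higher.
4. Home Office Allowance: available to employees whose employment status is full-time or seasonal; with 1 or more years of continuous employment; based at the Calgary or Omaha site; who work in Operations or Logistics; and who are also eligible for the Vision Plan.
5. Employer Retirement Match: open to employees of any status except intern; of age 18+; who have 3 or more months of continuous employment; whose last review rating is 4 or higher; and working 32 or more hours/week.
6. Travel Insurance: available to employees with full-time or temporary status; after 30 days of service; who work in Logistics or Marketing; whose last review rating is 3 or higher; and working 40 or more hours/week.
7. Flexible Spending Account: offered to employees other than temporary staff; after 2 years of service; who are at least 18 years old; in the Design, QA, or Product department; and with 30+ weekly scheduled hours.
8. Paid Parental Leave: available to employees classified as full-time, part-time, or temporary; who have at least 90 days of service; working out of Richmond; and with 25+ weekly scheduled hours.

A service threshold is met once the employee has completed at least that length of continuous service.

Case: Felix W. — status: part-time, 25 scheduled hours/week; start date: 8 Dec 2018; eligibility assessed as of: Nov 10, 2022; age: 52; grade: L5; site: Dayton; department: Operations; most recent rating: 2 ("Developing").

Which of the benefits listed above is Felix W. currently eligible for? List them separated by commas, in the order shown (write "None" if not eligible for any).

None

Service from 8 Dec 2018 to Nov 10, 2022: 1433 days.
Paid Sabbatical — service 1433 days ≥ 2 years (≈730 days) ✓; 25 hrs/wk < 30 ✗ → not eligible.
Unlimited PTO Program — status part-time ✓; service 1433 days < 5 years (≈1825 days) ✗ → not eligible.
Vision Plan — status part-time ✓; service 1433 days ≥ 8 weeks (≈56 days) ✓; grade L5 < L6 ✗ → not eligible.
Home Office Allowance — status part-time ✗ (requires full-time or seasonal) → not eligible.
Employer Retirement Match — status part-time ✓ (not excluded); age 52 ≥ 18 ✓; service 1433 days ≥ 3 months (≈90 days) ✓; rating 2 < 4 ✗ → not eligible.
Travel Insurance — status part-time ✗ (requires full-time or temporary) → not eligible.
Flexible Spending Account — status part-time ✓ (not excluded); service 1433 days ≥ 2 years (≈730 days) ✓; age 52 ≥ 18 ✓; dept Operations ✗ → not eligible.
Paid Parental Leave — status part-time ✓; service 1433 days ≥ 90 days ✓; site Dayton ✗ (not Richmond) → not eligible.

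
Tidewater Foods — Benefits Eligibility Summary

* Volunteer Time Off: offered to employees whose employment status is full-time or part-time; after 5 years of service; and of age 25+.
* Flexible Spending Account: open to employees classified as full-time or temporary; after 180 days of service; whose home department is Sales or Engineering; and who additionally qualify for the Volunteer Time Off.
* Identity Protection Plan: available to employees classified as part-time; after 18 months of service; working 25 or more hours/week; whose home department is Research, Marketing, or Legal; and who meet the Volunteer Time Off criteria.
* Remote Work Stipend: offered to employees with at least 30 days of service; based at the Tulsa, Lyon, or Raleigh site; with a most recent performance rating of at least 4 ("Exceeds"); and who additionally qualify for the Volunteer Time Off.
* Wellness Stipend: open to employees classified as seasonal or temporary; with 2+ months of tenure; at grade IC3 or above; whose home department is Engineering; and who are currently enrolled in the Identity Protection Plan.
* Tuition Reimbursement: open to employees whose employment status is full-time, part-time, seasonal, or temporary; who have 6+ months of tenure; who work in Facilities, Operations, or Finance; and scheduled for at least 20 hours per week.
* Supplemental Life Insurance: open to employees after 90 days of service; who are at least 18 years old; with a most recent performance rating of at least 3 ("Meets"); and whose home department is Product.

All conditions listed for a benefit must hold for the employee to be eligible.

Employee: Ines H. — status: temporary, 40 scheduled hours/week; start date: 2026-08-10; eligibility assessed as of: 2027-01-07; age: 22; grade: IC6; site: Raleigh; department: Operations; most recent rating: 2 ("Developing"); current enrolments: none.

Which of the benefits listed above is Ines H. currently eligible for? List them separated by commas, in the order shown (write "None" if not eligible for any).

Service from 2026-08-10 to 2027-01-07: 150 days.
Volunteer Time Off — status temporary ✗ (requires full-time or part-time) → not eligible.
Flexible Spending Account — status temporary ✓; service 150 days < 180 days ✗ → not eligible.
Identity Protection Plan — status temporary ✗ (requires part-time) → not eligible.
Remote Work Stipend — service 150 days ≥ 30 days ✓; site Raleigh ✓; rating 2 < 4 ✗ → not eligible.
Wellness Stipend — status temporary ✓; service 150 days ≥ 2 months (≈60 days) ✓; grade IC6 ≥ IC3 ✓; dept Operations ✗ → not eligible.
Tuition Reimbursement — status temporary ✓; service 150 days < 6 months (≈180 days) ✗ → not eligible.
Supplemental Life Insurance — service 150 days ≥ 90 days ✓; age 22 ≥ 18 ✓; rating 2 < 3 ✗ → not eligible.

None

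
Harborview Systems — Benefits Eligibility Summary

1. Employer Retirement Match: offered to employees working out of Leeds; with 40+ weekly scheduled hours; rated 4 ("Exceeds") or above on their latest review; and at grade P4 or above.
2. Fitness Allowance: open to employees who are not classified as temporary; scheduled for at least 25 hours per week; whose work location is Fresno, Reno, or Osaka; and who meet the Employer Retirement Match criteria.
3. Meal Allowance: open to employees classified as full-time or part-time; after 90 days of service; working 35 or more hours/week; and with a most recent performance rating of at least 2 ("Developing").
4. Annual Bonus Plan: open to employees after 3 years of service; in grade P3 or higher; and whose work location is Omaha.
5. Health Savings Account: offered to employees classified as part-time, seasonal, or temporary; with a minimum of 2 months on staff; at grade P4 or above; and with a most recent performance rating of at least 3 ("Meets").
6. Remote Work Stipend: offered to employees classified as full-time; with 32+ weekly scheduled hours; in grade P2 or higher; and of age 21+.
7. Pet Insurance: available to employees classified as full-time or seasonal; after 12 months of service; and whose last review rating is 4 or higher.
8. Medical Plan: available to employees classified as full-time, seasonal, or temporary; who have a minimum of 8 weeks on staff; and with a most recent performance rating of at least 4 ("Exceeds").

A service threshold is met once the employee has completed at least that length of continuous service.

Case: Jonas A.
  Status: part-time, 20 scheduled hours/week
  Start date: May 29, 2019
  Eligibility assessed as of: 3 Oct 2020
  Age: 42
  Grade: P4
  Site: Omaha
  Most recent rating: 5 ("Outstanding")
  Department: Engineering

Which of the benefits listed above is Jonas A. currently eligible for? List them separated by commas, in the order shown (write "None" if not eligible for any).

Service from May 29, 2019 to 3 Oct 2020: 493 days.
Employer Retirement Match — site Omaha ✗ (not Leeds) → not eligible.
Fitness Allowance — status part-time ✓ (not excluded); 20 hrs/wk < 25 ✗ → not eligible.
Meal Allowance — status part-time ✓; service 493 days ≥ 90 days ✓; 20 hrs/wk < 35 ✗ → not eligible.
Annual Bonus Plan — service 493 days < 3 years (≈1095 days) ✗ → not eligible.
Health Savings Account — status part-time ✓; service 493 days ≥ 2 months (≈60 days) ✓; grade P4 ≥ P4 ✓; rating 5 ≥ 3 ✓ → eligible.
Remote Work Stipend — status part-time ✗ (requires full-time) → not eligible.
Pet Insurance — status part-time ✗ (requires full-time or seasonal) → not eligible.
Medical Plan — status part-time ✗ (requires full-time, seasonal, or temporary) → not eligible.

Health Savings Account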